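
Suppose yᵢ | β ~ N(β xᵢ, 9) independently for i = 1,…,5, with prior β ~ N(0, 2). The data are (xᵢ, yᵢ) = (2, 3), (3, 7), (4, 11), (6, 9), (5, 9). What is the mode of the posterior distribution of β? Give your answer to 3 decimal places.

log p(β | y) = −Σ(yᵢ − βxᵢ)²/(2·9) − β²/(2·2) + const.
Setting the derivative to zero: Σxᵢ(yᵢ − βxᵢ)/9 − β/2 = 0, so β = Σxᵢyᵢ / (Σxᵢ² + σ²/τ²).
Σxᵢyᵢ = 2·3 + 3·7 + 4·11 + 6·9 + 5·9 = 170; Σxᵢ² = 90; σ²/τ² = 4.5.
β̂_MAP = 170 / (90 + 4.5) = 170/94.5 ≈ 1.799.

β̂_MAP = 1.799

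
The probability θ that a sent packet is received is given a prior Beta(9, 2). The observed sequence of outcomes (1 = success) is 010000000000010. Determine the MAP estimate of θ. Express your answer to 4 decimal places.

θ̂_MAP = 0.4167

Prior: Beta(9, 2).
Data: 2 successes in 15 trials (from the sequence). The binomial likelihood contributes θ^2(1−θ)^13, so the posterior is Beta(9+2, 2+13) = Beta(11, 15).
For Beta(a, b) with a, b > 1 the mode is (a−1)/(a+b−2) = 10/24 ≈ 0.4167.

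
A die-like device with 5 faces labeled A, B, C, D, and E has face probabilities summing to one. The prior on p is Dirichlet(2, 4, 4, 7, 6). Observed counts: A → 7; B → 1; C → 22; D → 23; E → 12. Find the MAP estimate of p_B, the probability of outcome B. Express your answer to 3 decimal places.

MAP estimate of p_B = 0.048

The posterior is Dirichlet(αᵢ + nᵢ) = Dirichlet(9, 5, 26, 30, 18).
For a Dirichlet(a₁,…,a_K) with all aᵢ > 1, the mode has j-th component (aⱼ − 1)/(Σaᵢ − K).
Here Σaᵢ = 88 and K = 5, so p_B = (5 − 1)/(88 − 5) = 4/83 ≈ 0.048.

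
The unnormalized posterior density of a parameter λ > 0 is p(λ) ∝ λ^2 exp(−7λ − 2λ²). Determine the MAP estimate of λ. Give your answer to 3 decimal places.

λ̂_MAP = 0.250

ℓ'(λ) = 2/λ − 7 − 4λ. Setting this to zero and multiplying by λ: 4λ² + 7λ − 2 = 0.
λ = (−7 + √(7² + 4·4·2)) / (2·4) = (−7 + √81) / 8 = (−7 + 9)/8 = 1/4.
ℓ''(λ) = −2/λ² − 4 < 0, confirming a maximum.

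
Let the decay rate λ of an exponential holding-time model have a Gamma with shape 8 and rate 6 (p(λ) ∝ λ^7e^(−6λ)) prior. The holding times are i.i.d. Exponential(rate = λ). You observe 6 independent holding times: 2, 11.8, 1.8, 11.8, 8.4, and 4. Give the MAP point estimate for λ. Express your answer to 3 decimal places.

The Exponential(rate=λ) likelihood is ∝ λ^n e^(−λΣtᵢ). Here n = 6 and Σtᵢ = 2 + 11.8 + 1.8 + 11.8 + 8.4 + 4 = 39.8.
Posterior ∝ λ^7e^(−6λ) · λ^6e^(−39.8λ) = λ^13e^(−45.8λ), i.e. Gamma(14, 45.8).
Mode = (a−1)/b = 13/45.8 ≈ 0.284.

λ̂_MAP = 0.284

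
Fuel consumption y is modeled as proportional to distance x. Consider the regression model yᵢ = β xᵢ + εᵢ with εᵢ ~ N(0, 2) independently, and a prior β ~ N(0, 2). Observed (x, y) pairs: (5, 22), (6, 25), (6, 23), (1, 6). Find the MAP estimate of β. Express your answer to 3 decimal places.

β̂_MAP = 4.081

log p(β | y) = −Σ(yᵢ − βxᵢ)²/(2·2) − β²/(2·2) + const.
Setting the derivative to zero: Σxᵢ(yᵢ − βxᵢ)/2 − β/2 = 0, so β = Σxᵢyᵢ / (Σxᵢ² + σ²/τ²).
Σxᵢyᵢ = 5·22 + 6·25 + 6·23 + 1·6 = 404; Σxᵢ² = 98; σ²/τ² = 1.
β̂_MAP = 404 / (98 + 1) = 404/99 ≈ 4.081.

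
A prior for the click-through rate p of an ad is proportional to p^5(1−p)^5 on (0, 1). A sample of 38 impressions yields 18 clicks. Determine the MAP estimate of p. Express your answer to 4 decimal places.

p̂_MAP = 0.4792

The prior density ∝ p^5(1−p)^5 is the kernel of Beta(6, 6).
Data: 18 successes in 38 trials. The binomial likelihood contributes p^18(1−p)^20, so the posterior is Beta(6+18, 6+20) = Beta(24, 26).
For Beta(a, b) with a, b > 1 the mode is (a−1)/(a+b−2) = 23/48 ≈ 0.4792.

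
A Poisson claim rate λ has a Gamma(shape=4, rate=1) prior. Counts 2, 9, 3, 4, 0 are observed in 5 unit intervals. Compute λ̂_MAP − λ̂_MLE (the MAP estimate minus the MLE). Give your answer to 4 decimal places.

MAP − MLE = -0.1000

Σxᵢ = 18. Posterior is Gamma(22, 6); MAP = (22−1)/6 = 21/6 ≈ 3.50000.
MLE = x̄ = 18/5 ≈ 3.60000.
Difference = 21/6 − 18/5 = -1/10 ≈ -0.1000.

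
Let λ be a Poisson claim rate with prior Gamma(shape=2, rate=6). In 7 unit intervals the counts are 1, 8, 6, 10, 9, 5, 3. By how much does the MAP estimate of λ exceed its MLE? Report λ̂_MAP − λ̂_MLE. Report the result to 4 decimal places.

Σxᵢ = 42. Posterior is Gamma(44, 13); MAP = (44−1)/13 = 43/13 ≈ 3.30769.
MLE = x̄ = 42/7 ≈ 6.00000.
Difference = 43/13 − 42/7 = -35/13 ≈ -2.6923.

MAP − MLE = -2.6923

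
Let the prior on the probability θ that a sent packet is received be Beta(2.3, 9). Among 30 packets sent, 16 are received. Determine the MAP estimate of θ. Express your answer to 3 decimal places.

θ̂_MAP = 0.440

Prior: Beta(2.3, 9).
Data: 16 successes in 30 trials. The binomial likelihood contributes θ^16(1−θ)^14, so the posterior is Beta(2.3+16, 9+14) = Beta(18.3, 23).
For Beta(a, b) with a, b > 1 the mode is (a−1)/(a+b−2) = 17.3/39.3 ≈ 0.440.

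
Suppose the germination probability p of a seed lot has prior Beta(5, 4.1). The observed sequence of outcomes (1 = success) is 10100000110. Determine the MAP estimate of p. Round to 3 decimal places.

p̂_MAP = 0.442

Prior: Beta(5, 4.1).
Data: 4 successes in 11 trials (from the sequence). The binomial likelihood contributes p^4(1−p)^7, so the posterior is Beta(5+4, 4.1+7) = Beta(9, 11.1).
For Beta(a, b) with a, b > 1 the mode is (a−1)/(a+b−2) = 8/18.1 ≈ 0.442.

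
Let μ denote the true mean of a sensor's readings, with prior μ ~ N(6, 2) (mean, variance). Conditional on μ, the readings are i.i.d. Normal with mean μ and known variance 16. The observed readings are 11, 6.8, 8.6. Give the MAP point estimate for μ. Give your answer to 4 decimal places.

μ̂_MAP = 6.7636

n = 3; x̄ = (11 + 6.8 + 8.6)/3 = 26.4/3 = 8.8.
For a Normal prior and Normal likelihood with known variance, the posterior is Normal; its mode equals its mean, the precision-weighted average.
Prior precision 1/σ₀² = 1/2 = 0.5; data precision n/σ² = 3/16 = 0.1875.
μ̂ = (0.5·6 + 0.1875·8.8) / (0.5 + 0.1875) = 4.65/0.6875 = 372/55 ≈ 6.7636.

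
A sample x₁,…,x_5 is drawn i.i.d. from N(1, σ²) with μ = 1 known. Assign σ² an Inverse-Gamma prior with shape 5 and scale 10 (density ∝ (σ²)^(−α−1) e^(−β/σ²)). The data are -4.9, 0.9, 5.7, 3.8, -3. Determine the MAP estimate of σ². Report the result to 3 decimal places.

σ̂²_MAP = 5.926

Sum of squared deviations about the known mean: SS = (-4.9−1)² + (0.9−1)² + (5.7−1)² + (3.8−1)² + (-3−1)² = 80.75.
The Normal likelihood contributes (σ²)^(−n/2) exp(−SS/(2σ²)), so the posterior is Inverse-Gamma(α + n/2, β + SS/2) = Inverse-Gamma(7.5, 50.375).
The mode of Inverse-Gamma(a, b) is b/(a+1) = 50.375/8.5 ≈ 5.926.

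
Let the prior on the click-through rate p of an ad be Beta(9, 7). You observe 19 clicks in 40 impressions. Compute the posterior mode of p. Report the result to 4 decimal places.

Prior: Beta(9, 7).
Data: 19 successes in 40 trials. The binomial likelihood contributes p^19(1−p)^21, so the posterior is Beta(9+19, 7+21) = Beta(28, 28).
For Beta(a, b) with a, b > 1 the mode is (a−1)/(a+b−2) = 27/54 ≈ 0.5000.

p̂_MAP = 0.5000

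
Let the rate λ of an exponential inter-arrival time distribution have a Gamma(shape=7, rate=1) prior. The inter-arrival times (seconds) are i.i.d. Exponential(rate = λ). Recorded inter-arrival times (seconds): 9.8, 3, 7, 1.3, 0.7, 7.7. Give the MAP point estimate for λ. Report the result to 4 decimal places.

λ̂_MAP = 0.3934

The Exponential(rate=λ) likelihood is ∝ λ^n e^(−λΣtᵢ). Here n = 6 and Σtᵢ = 9.8 + 3 + 7 + 1.3 + 0.7 + 7.7 = 29.5.
Posterior ∝ λ^6e^(−1λ) · λ^6e^(−29.5λ) = λ^12e^(−30.5λ), i.e. Gamma(13, 30.5).
Mode = (a−1)/b = 12/30.5 ≈ 0.3934.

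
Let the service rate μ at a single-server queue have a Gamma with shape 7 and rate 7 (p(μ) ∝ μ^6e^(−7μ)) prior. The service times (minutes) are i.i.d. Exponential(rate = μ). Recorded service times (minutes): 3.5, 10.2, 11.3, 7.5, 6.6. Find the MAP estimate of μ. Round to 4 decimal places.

μ̂_MAP = 0.2386

The Exponential(rate=μ) likelihood is ∝ μ^n e^(−μΣtᵢ). Here n = 5 and Σtᵢ = 3.5 + 10.2 + 11.3 + 7.5 + 6.6 = 39.1.
Posterior ∝ μ^6e^(−7μ) · μ^5e^(−39.1μ) = μ^11e^(−46.1μ), i.e. Gamma(12, 46.1).
Mode = (a−1)/b = 11/46.1 ≈ 0.2386.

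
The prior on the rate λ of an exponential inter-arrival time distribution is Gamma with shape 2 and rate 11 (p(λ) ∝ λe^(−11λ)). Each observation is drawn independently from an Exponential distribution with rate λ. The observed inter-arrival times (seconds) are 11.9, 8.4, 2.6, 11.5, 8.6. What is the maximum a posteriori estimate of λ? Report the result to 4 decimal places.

λ̂_MAP = 0.1111

The Exponential(rate=λ) likelihood is ∝ λ^n e^(−λΣtᵢ). Here n = 5 and Σtᵢ = 11.9 + 8.4 + 2.6 + 11.5 + 8.6 = 43.
Posterior ∝ λe^(−11λ) · λ^5e^(−43λ) = λ^6e^(−54λ), i.e. Gamma(7, 54).
Mode = (a−1)/b = 6/54 ≈ 0.1111.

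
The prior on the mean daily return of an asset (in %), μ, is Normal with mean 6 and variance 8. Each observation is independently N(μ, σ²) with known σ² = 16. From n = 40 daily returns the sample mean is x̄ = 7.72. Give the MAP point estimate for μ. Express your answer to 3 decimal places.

μ̂_MAP = 7.638

n = 40, x̄ = 7.72.
For a Normal prior and Normal likelihood with known variance, the posterior is Normal; its mode equals its mean, the precision-weighted average.
Prior precision 1/σ₀² = 1/8 = 0.125; data precision n/σ² = 40/16 = 2.5.
μ̂ = (0.125·6 + 2.5·7.72) / (0.125 + 2.5) = 20.05/2.625 = 802/105 ≈ 7.638.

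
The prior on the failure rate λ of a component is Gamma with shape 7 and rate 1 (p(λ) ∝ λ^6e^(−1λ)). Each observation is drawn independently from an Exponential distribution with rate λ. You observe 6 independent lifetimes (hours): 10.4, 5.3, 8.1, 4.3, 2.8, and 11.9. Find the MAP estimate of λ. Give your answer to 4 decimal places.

λ̂_MAP = 0.2740

The Exponential(rate=λ) likelihood is ∝ λ^n e^(−λΣtᵢ). Here n = 6 and Σtᵢ = 10.4 + 5.3 + 8.1 + 4.3 + 2.8 + 11.9 = 42.8.
Posterior ∝ λ^6e^(−1λ) · λ^6e^(−42.8λ) = λ^12e^(−43.8λ), i.e. Gamma(13, 43.8).
Mode = (a−1)/b = 12/43.8 ≈ 0.2740.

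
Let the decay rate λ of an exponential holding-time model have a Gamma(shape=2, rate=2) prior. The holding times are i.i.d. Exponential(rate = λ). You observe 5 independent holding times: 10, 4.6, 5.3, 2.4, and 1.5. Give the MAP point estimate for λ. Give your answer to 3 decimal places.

λ̂_MAP = 0.233

The Exponential(rate=λ) likelihood is ∝ λ^n e^(−λΣtᵢ). Here n = 5 and Σtᵢ = 10 + 4.6 + 5.3 + 2.4 + 1.5 = 23.8.
Posterior ∝ λe^(−2λ) · λ^5e^(−23.8λ) = λ^6e^(−25.8λ), i.e. Gamma(7, 25.8).
Mode = (a−1)/b = 6/25.8 ≈ 0.233.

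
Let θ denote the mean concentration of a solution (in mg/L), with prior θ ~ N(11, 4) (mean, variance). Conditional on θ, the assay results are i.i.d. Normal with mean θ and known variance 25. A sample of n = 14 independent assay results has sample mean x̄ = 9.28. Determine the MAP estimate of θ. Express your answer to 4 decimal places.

θ̂_MAP = 9.8109

n = 14, x̄ = 9.28.
For a Normal prior and Normal likelihood with known variance, the posterior is Normal; its mode equals its mean, the precision-weighted average.
Prior precision 1/σ₀² = 1/4 = 0.25; data precision n/σ² = 14/25 = 0.56.
θ̂ = (0.25·11 + 0.56·9.28) / (0.25 + 0.56) = 7.9468/0.81 = 19867/2025 ≈ 9.8109.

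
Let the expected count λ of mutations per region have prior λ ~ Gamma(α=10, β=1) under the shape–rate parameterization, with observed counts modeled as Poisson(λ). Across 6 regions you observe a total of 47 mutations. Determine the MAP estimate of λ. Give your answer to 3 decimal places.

Σxᵢ = 47, n = 6.
Posterior ∝ λ^9e^(−1λ) · λ^47e^(−6λ) = λ^56e^(−7λ), i.e. Gamma(shape=57, rate=7).
The mode of a Gamma(a, b) with a ≥ 1 (shape–rate) is (a−1)/b = 56/7 ≈ 8.000.

λ̂_MAP = 8.000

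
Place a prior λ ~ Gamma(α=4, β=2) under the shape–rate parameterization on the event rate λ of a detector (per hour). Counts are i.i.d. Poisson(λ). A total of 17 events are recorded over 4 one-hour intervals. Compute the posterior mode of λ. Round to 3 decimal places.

Σxᵢ = 17, n = 4.
Posterior ∝ λ^3e^(−2λ) · λ^17e^(−4λ) = λ^20e^(−6λ), i.e. Gamma(shape=21, rate=6).
The mode of a Gamma(a, b) with a ≥ 1 (shape–rate) is (a−1)/b = 20/6 ≈ 3.333.

λ̂_MAP = 3.333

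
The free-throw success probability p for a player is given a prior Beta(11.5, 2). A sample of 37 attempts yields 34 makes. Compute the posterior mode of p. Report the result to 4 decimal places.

Prior: Beta(11.5, 2).
Data: 34 successes in 37 trials. The binomial likelihood contributes p^34(1−p)^3, so the posterior is Beta(11.5+34, 2+3) = Beta(45.5, 5).
For Beta(a, b) with a, b > 1 the mode is (a−1)/(a+b−2) = 44.5/48.5 ≈ 0.9175.

p̂_MAP = 0.9175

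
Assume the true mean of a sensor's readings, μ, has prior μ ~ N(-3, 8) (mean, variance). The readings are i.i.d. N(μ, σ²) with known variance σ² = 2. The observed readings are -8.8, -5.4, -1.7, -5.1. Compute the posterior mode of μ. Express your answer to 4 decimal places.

μ̂_MAP = -5.1176

n = 4; x̄ = ((-8.8) + (-5.4) + (-1.7) + (-5.1))/4 = -21/4 = -5.25.
For a Normal prior and Normal likelihood with known variance, the posterior is Normal; its mode equals its mean, the precision-weighted average.
Prior precision 1/σ₀² = 1/8 = 0.125; data precision n/σ² = 4/2 = 2.
μ̂ = (0.125·(-3) + 2·(-5.25)) / (0.125 + 2) = (-10.875)/2.125 = -87/17 ≈ -5.1176.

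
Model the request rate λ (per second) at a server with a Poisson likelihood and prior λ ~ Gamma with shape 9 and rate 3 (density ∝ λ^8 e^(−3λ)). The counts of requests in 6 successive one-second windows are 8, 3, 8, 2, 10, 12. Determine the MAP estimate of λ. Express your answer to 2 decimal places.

λ̂_MAP = 5.67

Σxᵢ = 8+3+8+2+10+12 = 43, with n = 6.
Posterior ∝ λ^8e^(−3λ) · λ^43e^(−6λ) = λ^51e^(−9λ), i.e. Gamma(shape=52, rate=9).
The mode of a Gamma(a, b) with a ≥ 1 (shape–rate) is (a−1)/b = 51/9 ≈ 5.67.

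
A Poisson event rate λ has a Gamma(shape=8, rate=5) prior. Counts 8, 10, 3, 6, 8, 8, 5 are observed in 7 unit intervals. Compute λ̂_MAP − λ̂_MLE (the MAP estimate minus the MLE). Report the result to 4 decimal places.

MAP − MLE = -2.2738

Σxᵢ = 48. Posterior is Gamma(56, 12); MAP = (56−1)/12 = 55/12 ≈ 4.58333.
MLE = x̄ = 48/7 ≈ 6.85714.
Difference = 55/12 − 48/7 = -191/84 ≈ -2.2738.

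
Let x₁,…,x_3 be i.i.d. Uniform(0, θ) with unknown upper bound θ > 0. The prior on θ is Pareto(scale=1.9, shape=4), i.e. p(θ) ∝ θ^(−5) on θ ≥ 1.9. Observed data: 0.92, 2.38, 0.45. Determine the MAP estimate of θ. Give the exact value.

The Uniform(0, θ) likelihood is θ^(−n) for θ ≥ max(xᵢ), zero otherwise. Here max(xᵢ) = 2.38.
Posterior ∝ θ^(−5) · θ^(−3) = θ^(−8) on θ ≥ max(1.9, 2.38) = 2.38.
This density is strictly decreasing in θ, so the posterior mode lies at the lower boundary of the support.

θ̂_MAP = 2.38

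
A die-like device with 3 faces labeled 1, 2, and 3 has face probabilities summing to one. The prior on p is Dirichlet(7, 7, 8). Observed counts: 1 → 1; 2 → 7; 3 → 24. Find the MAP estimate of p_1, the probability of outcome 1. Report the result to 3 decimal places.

MAP estimate: 0.137

The posterior is Dirichlet(αᵢ + nᵢ) = Dirichlet(8, 14, 32).
For a Dirichlet(a₁,…,a_K) with all aᵢ > 1, the mode has j-th component (aⱼ − 1)/(Σaᵢ − K).
Here Σaᵢ = 54 and K = 3, so p_1 = (8 − 1)/(54 − 3) = 7/51 ≈ 0.137.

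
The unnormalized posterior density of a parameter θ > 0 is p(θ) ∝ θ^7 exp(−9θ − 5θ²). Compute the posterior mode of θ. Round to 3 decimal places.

ℓ'(θ) = 7/θ − 9 − 10θ. Setting this to zero and multiplying by θ: 10θ² + 9θ − 7 = 0.
θ = (−9 + √(9² + 4·10·7)) / (2·10) = (−9 + √361) / 20 = (−9 + 19)/20 = 1/2.
ℓ''(θ) = −7/θ² − 10 < 0, confirming a maximum.

θ̂_MAP = 0.500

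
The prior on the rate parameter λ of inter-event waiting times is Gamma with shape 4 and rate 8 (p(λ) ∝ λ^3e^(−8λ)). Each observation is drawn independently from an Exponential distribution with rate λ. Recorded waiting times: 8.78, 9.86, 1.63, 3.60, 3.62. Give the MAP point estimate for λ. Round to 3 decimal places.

The Exponential(rate=λ) likelihood is ∝ λ^n e^(−λΣtᵢ). Here n = 5 and Σtᵢ = 8.78 + 9.86 + 1.63 + 3.60 + 3.62 = 27.49.
Posterior ∝ λ^3e^(−8λ) · λ^5e^(−27.49λ) = λ^8e^(−35.49λ), i.e. Gamma(9, 35.49).
Mode = (a−1)/b = 8/35.49 ≈ 0.225.

λ̂_MAP = 0.225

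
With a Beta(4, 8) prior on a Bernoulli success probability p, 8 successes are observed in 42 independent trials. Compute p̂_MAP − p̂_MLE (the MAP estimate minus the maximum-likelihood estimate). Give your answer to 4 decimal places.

Posterior is Beta(12, 42); MAP = (12−1)/(54−2) = 11/52 ≈ 0.21154.
MLE ignores the prior: p̂_MLE = k/n = 8/42 ≈ 0.19048.
Difference = 11/52 − 8/42 = 23/1092 ≈ 0.0211.

MAP − MLE = 0.0211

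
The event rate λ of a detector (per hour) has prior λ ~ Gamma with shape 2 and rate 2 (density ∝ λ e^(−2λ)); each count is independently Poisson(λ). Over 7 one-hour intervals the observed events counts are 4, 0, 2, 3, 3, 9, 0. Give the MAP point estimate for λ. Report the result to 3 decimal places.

λ̂_MAP = 2.444

Σxᵢ = 4+0+2+3+3+9+0 = 21, with n = 7.
Posterior ∝ λe^(−2λ) · λ^21e^(−7λ) = λ^22e^(−9λ), i.e. Gamma(shape=23, rate=9).
The mode of a Gamma(a, b) with a ≥ 1 (shape–rate) is (a−1)/b = 22/9 ≈ 2.444.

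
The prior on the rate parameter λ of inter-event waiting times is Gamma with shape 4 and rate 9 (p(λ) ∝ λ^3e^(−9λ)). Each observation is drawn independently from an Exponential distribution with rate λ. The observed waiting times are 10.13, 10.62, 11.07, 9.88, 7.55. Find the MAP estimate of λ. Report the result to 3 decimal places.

The Exponential(rate=λ) likelihood is ∝ λ^n e^(−λΣtᵢ). Here n = 5 and Σtᵢ = 10.13 + 10.62 + 11.07 + 9.88 + 7.55 = 49.25.
Posterior ∝ λ^3e^(−9λ) · λ^5e^(−49.25λ) = λ^8e^(−58.25λ), i.e. Gamma(9, 58.25).
Mode = (a−1)/b = 8/58.25 ≈ 0.137.

λ̂_MAP = 0.137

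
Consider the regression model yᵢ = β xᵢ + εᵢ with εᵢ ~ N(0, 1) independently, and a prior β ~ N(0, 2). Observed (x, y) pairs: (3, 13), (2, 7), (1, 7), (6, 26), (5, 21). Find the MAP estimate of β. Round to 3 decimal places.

log p(β | y) = −Σ(yᵢ − βxᵢ)²/(2·1) − β²/(2·2) + const.
Setting the derivative to zero: Σxᵢ(yᵢ − βxᵢ)/1 − β/2 = 0, so β = Σxᵢyᵢ / (Σxᵢ² + σ²/τ²).
Σxᵢyᵢ = 3·13 + 2·7 + 1·7 + 6·26 + 5·21 = 321; Σxᵢ² = 75; σ²/τ² = 0.5.
β̂_MAP = 321 / (75 + 0.5) = 321/75.5 ≈ 4.252.

β̂_MAP = 4.252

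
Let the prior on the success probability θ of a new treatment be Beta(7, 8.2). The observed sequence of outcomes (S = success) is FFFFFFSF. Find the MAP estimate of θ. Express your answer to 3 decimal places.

θ̂_MAP = 0.330

Prior: Beta(7, 8.2).
Data: 1 success in 8 trials (from the sequence). The binomial likelihood contributes θ(1−θ)^7, so the posterior is Beta(7+1, 8.2+7) = Beta(8, 15.2).
For Beta(a, b) with a, b > 1 the mode is (a−1)/(a+b−2) = 7/21.2 ≈ 0.330.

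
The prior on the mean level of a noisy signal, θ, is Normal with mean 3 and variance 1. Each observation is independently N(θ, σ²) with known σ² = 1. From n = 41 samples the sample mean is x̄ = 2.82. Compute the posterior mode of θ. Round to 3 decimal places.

n = 41, x̄ = 2.82.
For a Normal prior and Normal likelihood with known variance, the posterior is Normal; its mode equals its mean, the precision-weighted average.
Prior precision 1/σ₀² = 1/1 = 1; data precision n/σ² = 41/1 = 41.
θ̂ = (1·3 + 41·2.82) / (1 + 41) = 118.62/42 = 1977/700 ≈ 2.824.

θ̂_MAP = 2.824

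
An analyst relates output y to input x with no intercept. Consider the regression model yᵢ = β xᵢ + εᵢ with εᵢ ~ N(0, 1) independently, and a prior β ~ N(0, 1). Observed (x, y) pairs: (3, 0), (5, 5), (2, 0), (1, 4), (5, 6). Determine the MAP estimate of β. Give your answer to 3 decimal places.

β̂_MAP = 0.908

log p(β | y) = −Σ(yᵢ − βxᵢ)²/(2·1) − β²/(2·1) + const.
Setting the derivative to zero: Σxᵢ(yᵢ − βxᵢ)/1 − β/1 = 0, so β = Σxᵢyᵢ / (Σxᵢ² + σ²/τ²).
Σxᵢyᵢ = 3·0 + 5·5 + 2·0 + 1·4 + 5·6 = 59; Σxᵢ² = 64; σ²/τ² = 1.
β̂_MAP = 59 / (64 + 1) = 59/65 ≈ 0.908.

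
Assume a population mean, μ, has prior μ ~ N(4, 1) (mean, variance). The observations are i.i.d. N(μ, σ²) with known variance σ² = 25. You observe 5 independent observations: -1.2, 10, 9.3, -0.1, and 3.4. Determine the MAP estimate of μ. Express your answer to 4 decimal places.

n = 5; x̄ = ((-1.2) + 10 + 9.3 + (-0.1) + 3.4)/5 = 21.4/5 = 4.28.
For a Normal prior and Normal likelihood with known variance, the posterior is Normal; its mode equals its mean, the precision-weighted average.
Prior precision 1/σ₀² = 1/1 = 1; data precision n/σ² = 5/25 = 0.2.
μ̂ = (1·4 + 0.2·4.28) / (1 + 0.2) = 4.856/1.2 = 607/150 ≈ 4.0467.

μ̂_MAP = 4.0467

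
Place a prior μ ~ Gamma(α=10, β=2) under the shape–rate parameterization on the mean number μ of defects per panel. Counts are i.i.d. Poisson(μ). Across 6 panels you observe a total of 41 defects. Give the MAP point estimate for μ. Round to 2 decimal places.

μ̂_MAP = 6.25

Σxᵢ = 41, n = 6.
Posterior ∝ μ^9e^(−2μ) · μ^41e^(−6μ) = μ^50e^(−8μ), i.e. Gamma(shape=51, rate=8).
The mode of a Gamma(a, b) with a ≥ 1 (shape–rate) is (a−1)/b = 50/8 ≈ 6.25.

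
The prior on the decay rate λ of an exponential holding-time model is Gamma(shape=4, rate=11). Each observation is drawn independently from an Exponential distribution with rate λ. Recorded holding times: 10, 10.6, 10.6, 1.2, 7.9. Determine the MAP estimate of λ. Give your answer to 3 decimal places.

The Exponential(rate=λ) likelihood is ∝ λ^n e^(−λΣtᵢ). Here n = 5 and Σtᵢ = 10 + 10.6 + 10.6 + 1.2 + 7.9 = 40.3.
Posterior ∝ λ^3e^(−11λ) · λ^5e^(−40.3λ) = λ^8e^(−51.3λ), i.e. Gamma(9, 51.3).
Mode = (a−1)/b = 8/51.3 ≈ 0.156.

λ̂_MAP = 0.156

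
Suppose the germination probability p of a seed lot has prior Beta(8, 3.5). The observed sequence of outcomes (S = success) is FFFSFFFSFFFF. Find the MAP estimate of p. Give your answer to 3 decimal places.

Prior: Beta(8, 3.5).
Data: 2 successes in 12 trials (from the sequence). The binomial likelihood contributes p^2(1−p)^10, so the posterior is Beta(8+2, 3.5+10) = Beta(10, 13.5).
For Beta(a, b) with a, b > 1 the mode is (a−1)/(a+b−2) = 9/21.5 ≈ 0.419.

p̂_MAP = 0.419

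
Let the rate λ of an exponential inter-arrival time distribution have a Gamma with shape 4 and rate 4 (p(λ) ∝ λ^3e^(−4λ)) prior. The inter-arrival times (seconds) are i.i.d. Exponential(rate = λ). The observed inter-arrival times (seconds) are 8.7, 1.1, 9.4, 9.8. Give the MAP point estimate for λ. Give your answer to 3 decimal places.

The Exponential(rate=λ) likelihood is ∝ λ^n e^(−λΣtᵢ). Here n = 4 and Σtᵢ = 8.7 + 1.1 + 9.4 + 9.8 = 29.
Posterior ∝ λ^3e^(−4λ) · λ^4e^(−29λ) = λ^7e^(−33λ), i.e. Gamma(8, 33).
Mode = (a−1)/b = 7/33 ≈ 0.212.

λ̂_MAP = 0.212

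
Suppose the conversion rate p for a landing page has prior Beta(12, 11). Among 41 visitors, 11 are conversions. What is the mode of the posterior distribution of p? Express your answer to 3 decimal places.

Prior: Beta(12, 11).
Data: 11 successes in 41 trials. The binomial likelihood contributes p^11(1−p)^30, so the posterior is Beta(12+11, 11+30) = Beta(23, 41).
For Beta(a, b) with a, b > 1 the mode is (a−1)/(a+b−2) = 22/62 ≈ 0.355.

p̂_MAP = 0.355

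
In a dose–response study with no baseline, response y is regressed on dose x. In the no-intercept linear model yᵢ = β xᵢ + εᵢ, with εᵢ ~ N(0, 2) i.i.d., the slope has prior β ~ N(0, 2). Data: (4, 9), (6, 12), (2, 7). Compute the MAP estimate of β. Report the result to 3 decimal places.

log p(β | y) = −Σ(yᵢ − βxᵢ)²/(2·2) − β²/(2·2) + const.
Setting the derivative to zero: Σxᵢ(yᵢ − βxᵢ)/2 − β/2 = 0, so β = Σxᵢyᵢ / (Σxᵢ² + σ²/τ²).
Σxᵢyᵢ = 4·9 + 6·12 + 2·7 = 122; Σxᵢ² = 56; σ²/τ² = 1.
β̂_MAP = 122 / (56 + 1) = 122/57 ≈ 2.140.

β̂_MAP = 2.140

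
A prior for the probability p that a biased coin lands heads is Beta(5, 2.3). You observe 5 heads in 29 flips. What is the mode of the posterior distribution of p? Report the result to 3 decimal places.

Prior: Beta(5, 2.3).
Data: 5 successes in 29 trials. The binomial likelihood contributes p^5(1−p)^24, so the posterior is Beta(5+5, 2.3+24) = Beta(10, 26.3).
For Beta(a, b) with a, b > 1 the mode is (a−1)/(a+b−2) = 9/34.3 ≈ 0.262.

p̂_MAP = 0.262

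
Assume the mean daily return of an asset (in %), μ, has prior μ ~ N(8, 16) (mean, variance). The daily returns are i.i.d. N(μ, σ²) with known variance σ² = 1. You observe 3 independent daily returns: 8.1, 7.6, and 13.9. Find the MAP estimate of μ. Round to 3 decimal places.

n = 3; x̄ = (8.1 + 7.6 + 13.9)/3 = 29.6/3 = 148/15 ≈ 9.8667.
For a Normal prior and Normal likelihood with known variance, the posterior is Normal; its mode equals its mean, the precision-weighted average.
Prior precision 1/σ₀² = 1/16 = 0.0625; data precision n/σ² = 3/1 = 3.
μ̂ = (0.0625·8 + 3·(148/15)) / (0.0625 + 3) = 30.1/3.0625 = 344/35 ≈ 9.829.

μ̂_MAP = 9.829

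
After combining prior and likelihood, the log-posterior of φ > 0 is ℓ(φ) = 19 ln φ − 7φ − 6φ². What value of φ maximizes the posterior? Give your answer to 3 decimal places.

ℓ'(φ) = 19/φ − 7 − 12φ. Setting this to zero and multiplying by φ: 12φ² + 7φ − 19 = 0.
φ = (−7 + √(7² + 4·12·19)) / (2·12) = (−7 + √961) / 24 = (−7 + 31)/24 = 1.
ℓ''(φ) = −19/φ² − 12 < 0, confirming a maximum.

φ̂_MAP = 1.000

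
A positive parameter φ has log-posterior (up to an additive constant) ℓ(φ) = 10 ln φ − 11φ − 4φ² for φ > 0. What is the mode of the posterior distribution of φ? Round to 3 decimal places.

ℓ'(φ) = 10/φ − 11 − 8φ. Setting this to zero and multiplying by φ: 8φ² + 11φ − 10 = 0.
φ = (−11 + √(11² + 4·8·10)) / (2·8) = (−11 + √441) / 16 = (−11 + 21)/16 = 5/8.
ℓ''(φ) = −10/φ² − 8 < 0, confirming a maximum.

φ̂_MAP = 0.625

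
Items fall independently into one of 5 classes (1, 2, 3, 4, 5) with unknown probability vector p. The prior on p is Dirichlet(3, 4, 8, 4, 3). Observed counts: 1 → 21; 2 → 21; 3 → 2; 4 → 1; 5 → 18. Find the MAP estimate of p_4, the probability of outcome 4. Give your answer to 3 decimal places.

MAP estimate: 0.050

The posterior is Dirichlet(αᵢ + nᵢ) = Dirichlet(24, 25, 10, 5, 21).
For a Dirichlet(a₁,…,a_K) with all aᵢ > 1, the mode has j-th component (aⱼ − 1)/(Σaᵢ − K).
Here Σaᵢ = 85 and K = 5, so p_4 = (5 − 1)/(85 − 5) = 4/80 ≈ 0.050.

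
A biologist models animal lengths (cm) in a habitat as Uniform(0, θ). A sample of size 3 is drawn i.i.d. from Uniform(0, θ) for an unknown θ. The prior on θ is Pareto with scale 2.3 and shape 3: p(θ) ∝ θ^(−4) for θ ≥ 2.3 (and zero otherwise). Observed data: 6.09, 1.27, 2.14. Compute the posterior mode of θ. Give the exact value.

The Uniform(0, θ) likelihood is θ^(−n) for θ ≥ max(xᵢ), zero otherwise. Here max(xᵢ) = 6.09.
Posterior ∝ θ^(−4) · θ^(−3) = θ^(−7) on θ ≥ max(2.3, 6.09) = 6.09.
This density is strictly decreasing in θ, so the posterior mode lies at the lower boundary of the support.

θ̂_MAP = 6.09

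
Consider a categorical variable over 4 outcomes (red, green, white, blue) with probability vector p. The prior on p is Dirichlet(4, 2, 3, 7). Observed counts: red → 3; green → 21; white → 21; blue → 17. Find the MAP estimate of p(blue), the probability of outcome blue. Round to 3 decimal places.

The posterior is Dirichlet(αᵢ + nᵢ) = Dirichlet(7, 23, 24, 24).
For a Dirichlet(a₁,…,a_K) with all aᵢ > 1, the mode has j-th component (aⱼ − 1)/(Σaᵢ − K).
Here Σaᵢ = 78 and K = 4, so p(blue) = (24 − 1)/(78 − 4) = 23/74 ≈ 0.311.

MAP estimate of p(blue) = 0.311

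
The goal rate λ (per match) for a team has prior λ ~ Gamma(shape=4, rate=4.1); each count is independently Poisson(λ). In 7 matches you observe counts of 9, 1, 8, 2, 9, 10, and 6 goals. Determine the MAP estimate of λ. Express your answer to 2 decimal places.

λ̂_MAP = 4.32

Σxᵢ = 9+1+8+2+9+10+6 = 45, with n = 7.
Posterior ∝ λ^3e^(−4.1λ) · λ^45e^(−7λ) = λ^48e^(−11.1λ), i.e. Gamma(shape=49, rate=11.1).
The mode of a Gamma(a, b) with a ≥ 1 (shape–rate) is (a−1)/b = 48/11.1 ≈ 4.32.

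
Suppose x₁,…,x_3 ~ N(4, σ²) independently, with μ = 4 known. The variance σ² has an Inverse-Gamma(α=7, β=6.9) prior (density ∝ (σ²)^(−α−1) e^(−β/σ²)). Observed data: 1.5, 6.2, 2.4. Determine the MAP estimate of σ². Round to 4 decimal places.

Sum of squared deviations about the known mean: SS = (1.5−4)² + (6.2−4)² + (2.4−4)² = 13.65.
The Normal likelihood contributes (σ²)^(−n/2) exp(−SS/(2σ²)), so the posterior is Inverse-Gamma(α + n/2, β + SS/2) = Inverse-Gamma(8.5, 13.725).
The mode of Inverse-Gamma(a, b) is b/(a+1) = 13.725/9.5 ≈ 1.4447.

σ̂²_MAP = 1.4447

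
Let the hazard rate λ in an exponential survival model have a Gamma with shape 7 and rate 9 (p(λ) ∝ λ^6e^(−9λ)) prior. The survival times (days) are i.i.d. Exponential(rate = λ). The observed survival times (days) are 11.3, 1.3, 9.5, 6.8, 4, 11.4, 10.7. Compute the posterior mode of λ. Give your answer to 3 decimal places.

λ̂_MAP = 0.203

The Exponential(rate=λ) likelihood is ∝ λ^n e^(−λΣtᵢ). Here n = 7 and Σtᵢ = 11.3 + 1.3 + 9.5 + 6.8 + 4 + 11.4 + 10.7 = 55.
Posterior ∝ λ^6e^(−9λ) · λ^7e^(−55λ) = λ^13e^(−64λ), i.e. Gamma(14, 64).
Mode = (a−1)/b = 13/64 ≈ 0.203.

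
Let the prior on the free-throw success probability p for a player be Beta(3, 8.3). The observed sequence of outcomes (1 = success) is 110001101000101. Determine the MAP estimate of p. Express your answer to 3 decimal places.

p̂_MAP = 0.370

Prior: Beta(3, 8.3).
Data: 7 successes in 15 trials (from the sequence). The binomial likelihood contributes p^7(1−p)^8, so the posterior is Beta(3+7, 8.3+8) = Beta(10, 16.3).
For Beta(a, b) with a, b > 1 the mode is (a−1)/(a+b−2) = 9/24.3 ≈ 0.370.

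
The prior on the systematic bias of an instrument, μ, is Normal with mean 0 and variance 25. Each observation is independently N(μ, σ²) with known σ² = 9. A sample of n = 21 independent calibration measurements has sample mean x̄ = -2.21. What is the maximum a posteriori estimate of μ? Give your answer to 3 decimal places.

μ̂_MAP = -2.173

n = 21, x̄ = -2.21.
For a Normal prior and Normal likelihood with known variance, the posterior is Normal; its mode equals its mean, the precision-weighted average.
Prior precision 1/σ₀² = 1/25 = 0.04; data precision n/σ² = 21/9 = 7/3.
μ̂ = (0.04·0 + (7/3)·(-2.21)) / (0.04 + 7/3) = (-1547/300)/(178/75) = -1547/712 ≈ -2.173.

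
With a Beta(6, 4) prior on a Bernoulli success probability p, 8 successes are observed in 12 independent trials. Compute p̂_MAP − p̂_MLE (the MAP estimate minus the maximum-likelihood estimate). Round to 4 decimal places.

Posterior is Beta(14, 8); MAP = (14−1)/(22−2) = 13/20 ≈ 0.65000.
MLE ignores the prior: p̂_MLE = k/n = 8/12 ≈ 0.66667.
Difference = 13/20 − 8/12 = -1/60 ≈ -0.0167.

MAP − MLE = -0.0167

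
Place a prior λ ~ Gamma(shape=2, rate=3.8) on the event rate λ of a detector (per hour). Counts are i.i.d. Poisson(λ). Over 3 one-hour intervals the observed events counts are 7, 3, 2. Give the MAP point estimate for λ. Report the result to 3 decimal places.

Σxᵢ = 7+3+2 = 12, with n = 3.
Posterior ∝ λe^(−3.8λ) · λ^12e^(−3λ) = λ^13e^(−6.8λ), i.e. Gamma(shape=14, rate=6.8).
The mode of a Gamma(a, b) with a ≥ 1 (shape–rate) is (a−1)/b = 13/6.8 ≈ 1.912.

λ̂_MAP = 1.912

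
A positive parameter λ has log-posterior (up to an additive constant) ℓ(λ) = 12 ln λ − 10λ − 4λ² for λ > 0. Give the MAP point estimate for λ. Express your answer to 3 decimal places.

ℓ'(λ) = 12/λ − 10 − 8λ. Setting this to zero and multiplying by λ: 8λ² + 10λ − 12 = 0.
λ = (−10 + √(10² + 4·8·12)) / (2·8) = (−10 + √484) / 16 = (−10 + 22)/16 = 3/4.
ℓ''(λ) = −12/λ² − 8 < 0, confirming a maximum.

λ̂_MAP = 0.750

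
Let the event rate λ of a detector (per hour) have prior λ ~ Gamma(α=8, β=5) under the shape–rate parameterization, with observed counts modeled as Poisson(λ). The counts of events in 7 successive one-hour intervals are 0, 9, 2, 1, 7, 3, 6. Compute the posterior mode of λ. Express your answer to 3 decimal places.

λ̂_MAP = 2.917

Σxᵢ = 0+9+2+1+7+3+6 = 28, with n = 7.
Posterior ∝ λ^7e^(−5λ) · λ^28e^(−7λ) = λ^35e^(−12λ), i.e. Gamma(shape=36, rate=12).
The mode of a Gamma(a, b) with a ≥ 1 (shape–rate) is (a−1)/b = 35/12 ≈ 2.917.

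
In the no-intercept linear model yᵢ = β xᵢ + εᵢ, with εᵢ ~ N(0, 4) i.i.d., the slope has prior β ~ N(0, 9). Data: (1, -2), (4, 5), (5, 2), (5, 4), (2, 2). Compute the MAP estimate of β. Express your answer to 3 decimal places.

β̂_MAP = 0.728

log p(β | y) = −Σ(yᵢ − βxᵢ)²/(2·4) − β²/(2·9) + const.
Setting the derivative to zero: Σxᵢ(yᵢ − βxᵢ)/4 − β/9 = 0, so β = Σxᵢyᵢ / (Σxᵢ² + σ²/τ²).
Σxᵢyᵢ = 1·(-2) + 4·5 + 5·2 + 5·4 + 2·2 = 52; Σxᵢ² = 71; σ²/τ² = 4/9.
β̂_MAP = 52 / (71 + 4/9) = 52/(643/9) = 468/643 ≈ 0.728.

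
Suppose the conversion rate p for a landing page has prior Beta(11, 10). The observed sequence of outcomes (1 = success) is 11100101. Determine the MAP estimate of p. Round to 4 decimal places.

Prior: Beta(11, 10).
Data: 5 successes in 8 trials (from the sequence). The binomial likelihood contributes p^5(1−p)^3, so the posterior is Beta(11+5, 10+3) = Beta(16, 13).
For Beta(a, b) with a, b > 1 the mode is (a−1)/(a+b−2) = 15/27 ≈ 0.5556.

p̂_MAP = 0.5556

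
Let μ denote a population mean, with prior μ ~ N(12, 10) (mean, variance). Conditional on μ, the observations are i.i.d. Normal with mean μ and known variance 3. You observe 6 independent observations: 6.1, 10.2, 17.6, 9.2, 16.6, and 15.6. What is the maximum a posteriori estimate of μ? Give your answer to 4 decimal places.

μ̂_MAP = 12.5238

n = 6; x̄ = (6.1 + 10.2 + 17.6 + 9.2 + 16.6 + 15.6)/6 = 75.3/6 = 12.55.
For a Normal prior and Normal likelihood with known variance, the posterior is Normal; its mode equals its mean, the precision-weighted average.
Prior precision 1/σ₀² = 1/10 = 0.1; data precision n/σ² = 6/3 = 2.
μ̂ = (0.1·12 + 2·12.55) / (0.1 + 2) = 26.3/2.1 = 263/21 ≈ 12.5238.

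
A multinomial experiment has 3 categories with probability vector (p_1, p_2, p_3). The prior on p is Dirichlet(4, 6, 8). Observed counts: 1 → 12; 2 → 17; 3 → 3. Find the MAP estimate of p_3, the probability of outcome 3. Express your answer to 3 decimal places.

The posterior is Dirichlet(αᵢ + nᵢ) = Dirichlet(16, 23, 11).
For a Dirichlet(a₁,…,a_K) with all aᵢ > 1, the mode has j-th component (aⱼ − 1)/(Σaᵢ − K).
Here Σaᵢ = 50 and K = 3, so p_3 = (11 − 1)/(50 − 3) = 10/47 ≈ 0.213.

MAP estimate: 0.213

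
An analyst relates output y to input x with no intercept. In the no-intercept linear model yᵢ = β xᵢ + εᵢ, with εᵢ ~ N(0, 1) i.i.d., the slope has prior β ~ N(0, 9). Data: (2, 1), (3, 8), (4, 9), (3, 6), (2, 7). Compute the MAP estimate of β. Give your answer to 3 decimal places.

β̂_MAP = 2.232

log p(β | y) = −Σ(yᵢ − βxᵢ)²/(2·1) − β²/(2·9) + const.
Setting the derivative to zero: Σxᵢ(yᵢ − βxᵢ)/1 − β/9 = 0, so β = Σxᵢyᵢ / (Σxᵢ² + σ²/τ²).
Σxᵢyᵢ = 2·1 + 3·8 + 4·9 + 3·6 + 2·7 = 94; Σxᵢ² = 42; σ²/τ² = 1/9.
β̂_MAP = 94 / (42 + 1/9) = 94/(379/9) = 846/379 ≈ 2.232.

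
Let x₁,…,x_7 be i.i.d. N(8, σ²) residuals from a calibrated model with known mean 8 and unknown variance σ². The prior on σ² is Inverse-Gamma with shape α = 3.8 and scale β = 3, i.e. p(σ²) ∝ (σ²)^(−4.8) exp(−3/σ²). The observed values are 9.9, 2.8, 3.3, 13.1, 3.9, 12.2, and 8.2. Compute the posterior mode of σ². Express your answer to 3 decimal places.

Sum of squared deviations about the known mean: SS = (9.9−8)² + (2.8−8)² + (3.3−8)² + (13.1−8)² + (3.9−8)² + (12.2−8)² + (8.2−8)² = 113.24.
The Normal likelihood contributes (σ²)^(−n/2) exp(−SS/(2σ²)), so the posterior is Inverse-Gamma(α + n/2, β + SS/2) = Inverse-Gamma(7.3, 59.62).
The mode of Inverse-Gamma(a, b) is b/(a+1) = 59.62/8.3 ≈ 7.183.

σ̂²_MAP = 7.183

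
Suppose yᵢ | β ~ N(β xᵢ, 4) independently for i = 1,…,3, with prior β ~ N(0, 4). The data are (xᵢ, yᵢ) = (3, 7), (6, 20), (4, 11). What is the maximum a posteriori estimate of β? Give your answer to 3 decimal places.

β̂_MAP = 2.984

log p(β | y) = −Σ(yᵢ − βxᵢ)²/(2·4) − β²/(2·4) + const.
Setting the derivative to zero: Σxᵢ(yᵢ − βxᵢ)/4 − β/4 = 0, so β = Σxᵢyᵢ / (Σxᵢ² + σ²/τ²).
Σxᵢyᵢ = 3·7 + 6·20 + 4·11 = 185; Σxᵢ² = 61; σ²/τ² = 1.
β̂_MAP = 185 / (61 + 1) = 185/62 ≈ 2.984.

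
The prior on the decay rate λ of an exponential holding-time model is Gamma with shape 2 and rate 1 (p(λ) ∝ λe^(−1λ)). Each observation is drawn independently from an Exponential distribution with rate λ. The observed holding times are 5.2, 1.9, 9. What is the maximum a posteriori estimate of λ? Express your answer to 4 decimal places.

λ̂_MAP = 0.2339

The Exponential(rate=λ) likelihood is ∝ λ^n e^(−λΣtᵢ). Here n = 3 and Σtᵢ = 5.2 + 1.9 + 9 = 16.1.
Posterior ∝ λe^(−1λ) · λ^3e^(−16.1λ) = λ^4e^(−17.1λ), i.e. Gamma(5, 17.1).
Mode = (a−1)/b = 4/17.1 ≈ 0.2339.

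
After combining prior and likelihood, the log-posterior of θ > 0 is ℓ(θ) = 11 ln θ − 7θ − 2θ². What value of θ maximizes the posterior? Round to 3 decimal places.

ℓ'(θ) = 11/θ − 7 − 4θ. Setting this to zero and multiplying by θ: 4θ² + 7θ − 11 = 0.
θ = (−7 + √(7² + 4·4·11)) / (2·4) = (−7 + √225) / 8 = (−7 + 15)/8 = 1.
ℓ''(θ) = −11/θ² − 4 < 0, confirming a maximum.

θ̂_MAP = 1.000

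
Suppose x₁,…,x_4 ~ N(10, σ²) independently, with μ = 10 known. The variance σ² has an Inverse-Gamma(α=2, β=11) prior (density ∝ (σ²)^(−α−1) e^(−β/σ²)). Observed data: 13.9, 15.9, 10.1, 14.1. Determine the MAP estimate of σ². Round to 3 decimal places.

σ̂²_MAP = 8.884

Sum of squared deviations about the known mean: SS = (13.9−10)² + (15.9−10)² + (10.1−10)² + (14.1−10)² = 66.84.
The Normal likelihood contributes (σ²)^(−n/2) exp(−SS/(2σ²)), so the posterior is Inverse-Gamma(α + n/2, β + SS/2) = Inverse-Gamma(4, 44.42).
The mode of Inverse-Gamma(a, b) is b/(a+1) = 44.42/5 ≈ 8.884.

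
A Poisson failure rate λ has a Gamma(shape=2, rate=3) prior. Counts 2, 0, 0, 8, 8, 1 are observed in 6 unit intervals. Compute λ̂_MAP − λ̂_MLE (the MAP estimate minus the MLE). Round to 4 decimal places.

MAP − MLE = -0.9444

Σxᵢ = 19. Posterior is Gamma(21, 9); MAP = (21−1)/9 = 20/9 ≈ 2.22222.
MLE = x̄ = 19/6 ≈ 3.16667.
Difference = 20/9 − 19/6 = -17/18 ≈ -0.9444.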